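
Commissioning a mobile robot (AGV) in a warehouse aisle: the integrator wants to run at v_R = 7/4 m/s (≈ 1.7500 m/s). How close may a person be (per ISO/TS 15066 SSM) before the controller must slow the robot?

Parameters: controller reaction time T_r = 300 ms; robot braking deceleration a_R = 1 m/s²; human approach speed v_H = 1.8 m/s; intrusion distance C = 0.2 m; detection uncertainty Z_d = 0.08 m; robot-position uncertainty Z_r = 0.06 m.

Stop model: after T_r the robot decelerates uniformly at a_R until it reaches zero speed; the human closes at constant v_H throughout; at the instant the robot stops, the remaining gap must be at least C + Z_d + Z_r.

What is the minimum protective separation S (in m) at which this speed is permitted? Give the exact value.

T_s = v_R/a_R = (7/4)/1 = 1.7500 s
robot covers v_R·T_r = 1.7500·0.3000 = 0.5250 m before braking
robot under decel: 1.7500²/(2·1.0000) = 1.5312 m
human closes 1.8000·2.0500 = 3.6900 m
C+Z_d+Z_r = 0.2000+0.0800+0.0600 = 0.3400 m
S_min ≈ 0.5250+1.5312+3.6900+0.3400  ⇒  S_min = 4869/800 m

S_min = 4869/800 m = 6.0862 m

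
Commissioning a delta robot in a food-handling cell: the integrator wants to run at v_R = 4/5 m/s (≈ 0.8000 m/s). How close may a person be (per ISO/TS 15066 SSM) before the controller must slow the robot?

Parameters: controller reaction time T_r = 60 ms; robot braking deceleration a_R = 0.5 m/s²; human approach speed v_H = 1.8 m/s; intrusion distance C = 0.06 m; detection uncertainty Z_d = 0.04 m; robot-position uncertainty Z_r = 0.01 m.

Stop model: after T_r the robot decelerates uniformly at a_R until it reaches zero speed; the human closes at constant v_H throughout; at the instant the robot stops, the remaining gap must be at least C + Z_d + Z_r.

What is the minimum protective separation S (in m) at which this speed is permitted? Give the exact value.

stop time T_s = (4/5)/(1/2) = 1.6000 s
reaction-phase robot travel = 0.8000·0.0600 = 0.0480 m
robot covers 0.8000·1.6000 − ½·0.5000·1.6000² = 0.6400 m while stopping
human over T_r+T_s: 1.8000·(0.0600+1.6000) = 2.9880 m
residual clearance needed = 0.0600+0.0400+0.0100 = 0.1100 m
S_min ≈ 0.0480+0.6400+2.9880+0.1100  ⇒  S_min = 1893/500 m

S_min = 1893/500 m = 3.7860 m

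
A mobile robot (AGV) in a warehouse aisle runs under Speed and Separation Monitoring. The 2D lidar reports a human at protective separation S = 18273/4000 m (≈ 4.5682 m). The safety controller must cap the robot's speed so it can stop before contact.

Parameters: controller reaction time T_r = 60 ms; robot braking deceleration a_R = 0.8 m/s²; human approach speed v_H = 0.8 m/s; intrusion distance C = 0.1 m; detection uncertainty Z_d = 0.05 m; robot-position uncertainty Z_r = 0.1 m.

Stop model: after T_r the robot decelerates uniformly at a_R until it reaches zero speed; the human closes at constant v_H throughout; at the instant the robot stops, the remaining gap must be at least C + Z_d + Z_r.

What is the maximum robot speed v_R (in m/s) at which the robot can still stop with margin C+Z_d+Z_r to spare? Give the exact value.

collect terms ⇒ (5/8)·v_R² + (53/50)·v_R + (-17081/4000) = 0
  disc = (53/50)² − 4·(5/8)·(-17081/4000) = 471969/40000 ; √disc = 687/200
  v_R = (−(53/50) + 687/200) / (2·(5/8)) = 19/10 m/s
check:
stop time T_s = (19/10)/(4/5) = 2.3750 s
robot covers v_R·T_r = 1.9000·0.0600 = 0.1140 m before braking
robot covers 1.9000·2.3750 − ½·0.8000·2.3750² = 2.2563 m while stopping
person approaches 0.8000·(0.0600+2.3750) = 1.9480 m
margins: 0.1000+0.0500+0.1000 = 0.2500 m
sum ≈ 0.1140+2.2563+1.9480+0.2500 ≈ 4.5682 m = S ✓

v_R_max = 19/10 m/s = 1.9000 m/s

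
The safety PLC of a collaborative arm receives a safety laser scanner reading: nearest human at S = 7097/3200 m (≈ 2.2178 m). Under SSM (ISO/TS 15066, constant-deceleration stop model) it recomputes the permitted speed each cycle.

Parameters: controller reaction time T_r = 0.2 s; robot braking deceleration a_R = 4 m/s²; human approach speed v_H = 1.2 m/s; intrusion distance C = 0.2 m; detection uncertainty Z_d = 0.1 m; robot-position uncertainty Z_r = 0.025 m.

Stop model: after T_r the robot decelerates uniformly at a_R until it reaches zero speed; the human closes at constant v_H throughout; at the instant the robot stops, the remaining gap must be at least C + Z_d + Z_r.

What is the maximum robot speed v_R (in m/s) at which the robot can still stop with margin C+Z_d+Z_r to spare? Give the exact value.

quadratic (1/8)·v² + (1/2)·v + (-5289/3200) = 0
  disc = (1/2)² − 4·(1/8)·(-5289/3200) = 6889/6400 ; √disc = 83/80
  v_R = (−(1/2) + 83/80) / (2·(1/8)) = 43/20 m/s
check:
stop time T_s = (43/20)/4 = 0.5375 s
robot in T_r: 2.1500·0.2000 = 0.4300 m
braking distance = 2.1500²/(2·4.0000) = 0.5778 m
person approaches 1.2000·(0.2000+0.5375) = 0.8850 m
margins: 0.2000+0.1000+0.0250 = 0.3250 m
sum ≈ 0.4300+0.5778+0.8850+0.3250 ≈ 2.2178 m = S ✓

v_R_max = 43/20 m/s = 2.1500 m/s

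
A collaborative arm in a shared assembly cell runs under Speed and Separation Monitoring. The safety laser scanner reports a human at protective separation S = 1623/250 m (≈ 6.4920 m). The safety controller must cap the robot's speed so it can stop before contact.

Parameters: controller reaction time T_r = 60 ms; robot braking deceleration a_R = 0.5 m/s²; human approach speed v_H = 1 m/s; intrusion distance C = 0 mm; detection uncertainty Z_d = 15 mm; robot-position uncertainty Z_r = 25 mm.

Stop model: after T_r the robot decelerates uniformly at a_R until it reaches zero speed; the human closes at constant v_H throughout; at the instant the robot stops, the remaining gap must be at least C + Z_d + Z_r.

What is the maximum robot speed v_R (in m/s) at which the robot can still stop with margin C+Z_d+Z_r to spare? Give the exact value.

quadratic (1)·v² + (103/50)·v + (-799/125) = 0
  disc = (103/50)² − 4·(1)·(-799/125) = 74529/2500 ; √disc = 273/50
  v_R = (−(103/50) + 273/50) / (2·(1)) = 17/10 m/s
check:
braking lasts T_s = (17/10)/(1/2) = 3.4000 s
reaction-phase robot travel = 1.7000·0.0600 = 0.1020 m
braking distance = 1.7000²/(2·0.5000) = 2.8900 m
human closes 1.0000·3.4600 = 3.4600 m
margins: 0.0000+0.0150+0.0250 = 0.0400 m
sum ≈ 0.1020+2.8900+3.4600+0.0400 ≈ 6.4920 m = S ✓

v_R_max = 17/10 m/s = 1.7000 m/s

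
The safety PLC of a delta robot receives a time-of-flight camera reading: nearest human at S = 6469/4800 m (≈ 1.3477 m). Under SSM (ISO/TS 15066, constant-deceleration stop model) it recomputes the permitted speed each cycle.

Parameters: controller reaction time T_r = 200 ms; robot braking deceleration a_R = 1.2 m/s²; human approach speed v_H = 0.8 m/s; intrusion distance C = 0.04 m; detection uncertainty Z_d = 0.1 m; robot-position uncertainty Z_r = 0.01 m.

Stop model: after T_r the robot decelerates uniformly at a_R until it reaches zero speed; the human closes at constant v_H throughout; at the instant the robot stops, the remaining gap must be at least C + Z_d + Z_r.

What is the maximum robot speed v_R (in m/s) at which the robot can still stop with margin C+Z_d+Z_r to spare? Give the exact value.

v_R_max = 17/20 m/s = 0.8500 m/s

at the boundary: (5/12)·v² + (13/15)·v + (-4981/4800) = 0
  disc = (13/15)² − 4·(5/12)·(-4981/4800) = 3969/1600 ; √disc = 63/40
  v_R = (−(13/15) + 63/40) / (2·(5/12)) = 17/20 m/s
check:
stop time T_s = (17/20)/(6/5) = 0.7083 s
robot covers v_R·T_r = 0.8500·0.2000 = 0.1700 m before braking
robot covers 0.8500·0.7083 − ½·1.2000·0.7083² = 0.3010 m while stopping
person approaches 0.8000·(0.2000+0.7083) = 0.7267 m
residual clearance needed = 0.0400+0.1000+0.0100 = 0.1500 m
sum ≈ 0.1700+0.3010+0.7267+0.1500 ≈ 1.3477 m = S ✓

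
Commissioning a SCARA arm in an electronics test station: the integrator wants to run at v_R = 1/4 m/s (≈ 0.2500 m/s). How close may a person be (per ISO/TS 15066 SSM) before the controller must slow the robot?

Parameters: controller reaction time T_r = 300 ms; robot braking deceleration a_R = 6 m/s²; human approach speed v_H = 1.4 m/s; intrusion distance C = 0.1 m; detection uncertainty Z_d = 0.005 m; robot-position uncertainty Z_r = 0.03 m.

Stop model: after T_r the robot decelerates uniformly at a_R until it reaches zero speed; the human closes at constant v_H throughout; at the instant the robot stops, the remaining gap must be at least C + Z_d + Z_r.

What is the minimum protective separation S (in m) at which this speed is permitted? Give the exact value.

S_min = 3329/4800 m = 0.6935 m

T_s = v_R/a_R = (1/4)/6 = 0.0417 s
robot covers v_R·T_r = 0.2500·0.3000 = 0.0750 m before braking
robot covers 0.2500·0.0417 − ½·6.0000·0.0417² = 0.0052 m while stopping
person approaches 1.4000·(0.3000+0.0417) = 0.4783 m
C+Z_d+Z_r = 0.1000+0.0050+0.0300 = 0.1350 m
S_min ≈ 0.0750+0.0052+0.4783+0.1350  ⇒  S_min = 3329/4800 m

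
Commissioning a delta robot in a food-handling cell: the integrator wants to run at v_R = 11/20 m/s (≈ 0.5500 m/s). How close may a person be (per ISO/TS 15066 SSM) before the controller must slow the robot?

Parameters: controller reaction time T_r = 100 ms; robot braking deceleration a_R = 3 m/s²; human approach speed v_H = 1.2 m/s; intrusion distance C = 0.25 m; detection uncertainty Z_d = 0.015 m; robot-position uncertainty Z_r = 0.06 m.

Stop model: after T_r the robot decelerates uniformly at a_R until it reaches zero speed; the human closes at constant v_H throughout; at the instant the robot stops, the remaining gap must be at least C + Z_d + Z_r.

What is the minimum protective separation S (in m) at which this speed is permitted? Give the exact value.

stop time T_s = (11/20)/3 = 0.1833 s
reaction-phase robot travel = 0.5500·0.1000 = 0.0550 m
robot under decel: 0.5500²/(2·3.0000) = 0.0504 m
human over T_r+T_s: 1.2000·(0.1000+0.1833) = 0.3400 m
C+Z_d+Z_r = 0.2500+0.0150+0.0600 = 0.3250 m
S_min ≈ 0.0550+0.0504+0.3400+0.3250  ⇒  S_min = 1849/2400 m

S_min = 1849/2400 m = 0.7704 m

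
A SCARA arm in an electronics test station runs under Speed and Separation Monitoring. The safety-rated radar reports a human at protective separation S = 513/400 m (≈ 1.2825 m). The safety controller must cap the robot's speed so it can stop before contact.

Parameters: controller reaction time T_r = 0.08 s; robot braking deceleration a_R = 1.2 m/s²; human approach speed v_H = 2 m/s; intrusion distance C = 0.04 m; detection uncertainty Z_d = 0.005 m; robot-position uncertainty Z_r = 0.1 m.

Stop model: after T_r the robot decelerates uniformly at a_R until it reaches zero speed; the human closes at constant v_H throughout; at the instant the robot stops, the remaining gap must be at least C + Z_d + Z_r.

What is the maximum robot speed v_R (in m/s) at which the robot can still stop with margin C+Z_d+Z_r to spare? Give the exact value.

collect terms ⇒ (5/12)·v_R² + (131/75)·v_R + (-391/400) = 0
  disc = (131/75)² − 4·(5/12)·(-391/400) = 421201/90000 ; √disc = 649/300
  v_R = (−(131/75) + 649/300) / (2·(5/12)) = 1/2 m/s
check:
stop time T_s = (1/2)/(6/5) = 0.4167 s
robot covers v_R·T_r = 0.5000·0.0800 = 0.0400 m before braking
braking distance = 0.5000²/(2·1.2000) = 0.1042 m
human closes 2.0000·0.4967 = 0.9933 m
residual clearance needed = 0.0400+0.0050+0.1000 = 0.1450 m
sum ≈ 0.0400+0.1042+0.9933+0.1450 ≈ 1.2825 m = S ✓

v_R_max = 1/2 m/s = 0.5000 m/s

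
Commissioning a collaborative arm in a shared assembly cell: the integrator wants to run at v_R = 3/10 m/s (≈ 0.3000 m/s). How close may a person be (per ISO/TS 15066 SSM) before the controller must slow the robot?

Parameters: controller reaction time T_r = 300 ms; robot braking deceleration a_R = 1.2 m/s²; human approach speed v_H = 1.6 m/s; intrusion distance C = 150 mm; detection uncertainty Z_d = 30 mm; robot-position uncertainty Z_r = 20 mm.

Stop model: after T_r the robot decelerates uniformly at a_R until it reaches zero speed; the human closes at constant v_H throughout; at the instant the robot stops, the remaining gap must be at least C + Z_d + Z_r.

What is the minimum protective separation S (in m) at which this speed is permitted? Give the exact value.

S_min = 483/400 m = 1.2075 m

braking lasts T_s = (3/10)/(6/5) = 0.2500 s
robot in T_r: 0.3000·0.3000 = 0.0900 m
braking distance = 0.3000²/(2·1.2000) = 0.0375 m
human over T_r+T_s: 1.6000·(0.3000+0.2500) = 0.8800 m
margins: 0.1500+0.0300+0.0200 = 0.2000 m
S_min ≈ 0.0900+0.0375+0.8800+0.2000  ⇒  S_min = 483/400 m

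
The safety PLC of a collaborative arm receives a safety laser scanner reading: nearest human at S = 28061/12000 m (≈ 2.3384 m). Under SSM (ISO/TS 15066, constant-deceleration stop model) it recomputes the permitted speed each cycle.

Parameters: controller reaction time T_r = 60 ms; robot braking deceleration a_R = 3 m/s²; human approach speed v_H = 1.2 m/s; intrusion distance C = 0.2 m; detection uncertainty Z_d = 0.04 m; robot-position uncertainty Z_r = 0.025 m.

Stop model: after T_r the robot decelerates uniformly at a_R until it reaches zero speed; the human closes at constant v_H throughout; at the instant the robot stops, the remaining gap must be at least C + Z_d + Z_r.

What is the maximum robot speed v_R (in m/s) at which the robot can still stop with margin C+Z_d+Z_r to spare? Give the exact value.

v_R_max = 47/20 m/s = 2.3500 m/s

quadratic (1/6)·v² + (23/50)·v + (-24017/12000) = 0
  disc = (23/50)² − 4·(1/6)·(-24017/12000) = 139129/90000 ; √disc = 373/300
  v_R = (−(23/50) + 373/300) / (2·(1/6)) = 47/20 m/s
check:
stop time T_s = (47/20)/3 = 0.7833 s
robot in T_r: 2.3500·0.0600 = 0.1410 m
robot covers 2.3500·0.7833 − ½·3.0000·0.7833² = 0.9204 m while stopping
person approaches 1.2000·(0.0600+0.7833) = 1.0120 m
C+Z_d+Z_r = 0.2000+0.0400+0.0250 = 0.2650 m
sum ≈ 0.1410+0.9204+1.0120+0.2650 ≈ 2.3384 m = S ✓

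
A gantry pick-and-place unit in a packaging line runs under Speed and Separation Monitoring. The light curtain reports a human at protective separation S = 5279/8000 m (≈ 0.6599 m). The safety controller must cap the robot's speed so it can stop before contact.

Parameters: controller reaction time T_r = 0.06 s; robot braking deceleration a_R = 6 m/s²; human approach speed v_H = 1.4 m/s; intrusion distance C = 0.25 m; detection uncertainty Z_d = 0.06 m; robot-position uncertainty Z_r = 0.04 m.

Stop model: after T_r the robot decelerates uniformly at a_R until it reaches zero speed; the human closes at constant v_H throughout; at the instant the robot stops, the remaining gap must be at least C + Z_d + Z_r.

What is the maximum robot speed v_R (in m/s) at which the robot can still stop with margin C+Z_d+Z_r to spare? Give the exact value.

collect terms ⇒ (1/12)·v_R² + (22/75)·v_R + (-1807/8000) = 0
  disc = (22/75)² − 4·(1/12)·(-1807/8000) = 58081/360000 ; √disc = 241/600
  v_R = (−(22/75) + 241/600) / (2·(1/12)) = 13/20 m/s
check:
braking lasts T_s = (13/20)/6 = 0.1083 s
reaction-phase robot travel = 0.6500·0.0600 = 0.0390 m
robot under decel: 0.6500²/(2·6.0000) = 0.0352 m
human over T_r+T_s: 1.4000·(0.0600+0.1083) = 0.2357 m
residual clearance needed = 0.2500+0.0600+0.0400 = 0.3500 m
sum ≈ 0.0390+0.0352+0.2357+0.3500 ≈ 0.6599 m = S ✓

v_R_max = 13/20 m/s = 0.6500 m/s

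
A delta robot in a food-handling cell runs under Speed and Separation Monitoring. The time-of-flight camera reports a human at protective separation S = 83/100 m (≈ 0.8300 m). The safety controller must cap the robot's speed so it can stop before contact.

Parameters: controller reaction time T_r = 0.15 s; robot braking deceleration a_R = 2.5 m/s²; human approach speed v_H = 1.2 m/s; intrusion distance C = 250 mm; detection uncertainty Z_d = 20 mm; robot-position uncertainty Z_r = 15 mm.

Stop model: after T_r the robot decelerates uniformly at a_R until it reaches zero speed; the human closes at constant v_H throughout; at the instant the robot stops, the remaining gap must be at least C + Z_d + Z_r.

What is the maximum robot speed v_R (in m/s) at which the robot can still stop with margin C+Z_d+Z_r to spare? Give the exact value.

collect terms ⇒ (1/5)·v_R² + (63/100)·v_R + (-73/200) = 0
  disc = (63/100)² − 4·(1/5)·(-73/200) = 6889/10000 ; √disc = 83/100
  v_R = (−(63/100) + 83/100) / (2·(1/5)) = 1/2 m/s
check:
T_s = v_R/a_R = (1/2)/(5/2) = 0.2000 s
robot covers v_R·T_r = 0.5000·0.1500 = 0.0750 m before braking
robot under decel: 0.5000²/(2·2.5000) = 0.0500 m
human over T_r+T_s: 1.2000·(0.1500+0.2000) = 0.4200 m
margins: 0.2500+0.0200+0.0150 = 0.2850 m
sum ≈ 0.0750+0.0500+0.4200+0.2850 ≈ 0.8300 m = S ✓

v_R_max = 1/2 m/s = 0.5000 m/s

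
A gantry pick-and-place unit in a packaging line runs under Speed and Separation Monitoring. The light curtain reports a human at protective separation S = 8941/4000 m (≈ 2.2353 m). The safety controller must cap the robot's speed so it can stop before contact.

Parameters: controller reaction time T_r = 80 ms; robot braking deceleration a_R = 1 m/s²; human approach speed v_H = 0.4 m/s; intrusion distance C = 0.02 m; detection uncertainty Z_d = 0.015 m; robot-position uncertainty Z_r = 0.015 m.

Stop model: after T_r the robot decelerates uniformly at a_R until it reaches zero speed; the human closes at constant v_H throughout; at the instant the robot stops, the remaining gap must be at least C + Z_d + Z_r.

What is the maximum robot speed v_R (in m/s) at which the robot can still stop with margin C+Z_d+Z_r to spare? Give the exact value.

quadratic (1/2)·v² + (12/25)·v + (-8613/4000) = 0
  disc = (12/25)² − 4·(1/2)·(-8613/4000) = 45369/10000 ; √disc = 213/100
  v_R = (−(12/25) + 213/100) / (2·(1/2)) = 33/20 m/s
check:
stop time T_s = (33/20)/1 = 1.6500 s
reaction-phase robot travel = 1.6500·0.0800 = 0.1320 m
robot covers 1.6500·1.6500 − ½·1.0000·1.6500² = 1.3613 m while stopping
human closes 0.4000·1.7300 = 0.6920 m
C+Z_d+Z_r = 0.0200+0.0150+0.0150 = 0.0500 m
sum ≈ 0.1320+1.3613+0.6920+0.0500 ≈ 2.2353 m = S ✓

v_R_max = 33/20 m/s = 1.6500 m/s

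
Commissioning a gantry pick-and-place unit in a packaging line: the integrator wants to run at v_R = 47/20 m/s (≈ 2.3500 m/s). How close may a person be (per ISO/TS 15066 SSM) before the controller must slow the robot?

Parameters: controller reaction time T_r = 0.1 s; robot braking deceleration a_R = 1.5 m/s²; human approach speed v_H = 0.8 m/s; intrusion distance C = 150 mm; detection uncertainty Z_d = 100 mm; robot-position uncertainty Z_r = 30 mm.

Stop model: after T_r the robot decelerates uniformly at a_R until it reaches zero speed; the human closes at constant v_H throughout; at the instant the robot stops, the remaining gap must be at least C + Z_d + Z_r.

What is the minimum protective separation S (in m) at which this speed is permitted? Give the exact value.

T_s = v_R/a_R = (47/20)/(3/2) = 1.5667 s
robot covers v_R·T_r = 2.3500·0.1000 = 0.2350 m before braking
robot under decel: 2.3500²/(2·1.5000) = 1.8408 m
human closes 0.8000·1.6667 = 1.3333 m
C+Z_d+Z_r = 0.1500+0.1000+0.0300 = 0.2800 m
S_min ≈ 0.2350+1.8408+1.3333+0.2800  ⇒  S_min = 4427/1200 m

S_min = 4427/1200 m = 3.6892 m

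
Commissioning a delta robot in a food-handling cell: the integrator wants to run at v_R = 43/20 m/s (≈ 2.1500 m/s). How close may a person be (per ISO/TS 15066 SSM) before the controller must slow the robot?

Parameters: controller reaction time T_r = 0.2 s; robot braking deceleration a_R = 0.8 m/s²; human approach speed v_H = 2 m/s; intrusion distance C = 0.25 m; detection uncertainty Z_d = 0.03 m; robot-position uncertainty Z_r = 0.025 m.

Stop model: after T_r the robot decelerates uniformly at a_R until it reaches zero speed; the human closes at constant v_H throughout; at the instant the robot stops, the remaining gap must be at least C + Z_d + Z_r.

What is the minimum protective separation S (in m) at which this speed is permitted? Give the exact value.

T_s = v_R/a_R = (43/20)/(4/5) = 2.6875 s
robot covers v_R·T_r = 2.1500·0.2000 = 0.4300 m before braking
robot covers 2.1500·2.6875 − ½·0.8000·2.6875² = 2.8891 m while stopping
human over T_r+T_s: 2.0000·(0.2000+2.6875) = 5.7750 m
residual clearance needed = 0.2500+0.0300+0.0250 = 0.3050 m
S_min ≈ 0.4300+2.8891+5.7750+0.3050  ⇒  S_min = 30077/3200 m

S_min = 30077/3200 m = 9.3991 m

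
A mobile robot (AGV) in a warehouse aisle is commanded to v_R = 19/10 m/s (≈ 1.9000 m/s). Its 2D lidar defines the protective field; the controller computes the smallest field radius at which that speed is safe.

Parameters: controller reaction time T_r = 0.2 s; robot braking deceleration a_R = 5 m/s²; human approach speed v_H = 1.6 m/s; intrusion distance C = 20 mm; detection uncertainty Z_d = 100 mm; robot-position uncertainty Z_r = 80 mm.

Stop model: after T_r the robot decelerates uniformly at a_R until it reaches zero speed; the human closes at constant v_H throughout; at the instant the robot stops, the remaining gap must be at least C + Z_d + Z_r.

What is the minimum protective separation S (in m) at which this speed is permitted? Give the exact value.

S_min = 1869/1000 m = 1.8690 m

braking lasts T_s = (19/10)/5 = 0.3800 s
reaction-phase robot travel = 1.9000·0.2000 = 0.3800 m
braking distance = 1.9000²/(2·5.0000) = 0.3610 m
person approaches 1.6000·(0.2000+0.3800) = 0.9280 m
residual clearance needed = 0.0200+0.1000+0.0800 = 0.2000 m
S_min ≈ 0.3800+0.3610+0.9280+0.2000  ⇒  S_min = 1869/1000 m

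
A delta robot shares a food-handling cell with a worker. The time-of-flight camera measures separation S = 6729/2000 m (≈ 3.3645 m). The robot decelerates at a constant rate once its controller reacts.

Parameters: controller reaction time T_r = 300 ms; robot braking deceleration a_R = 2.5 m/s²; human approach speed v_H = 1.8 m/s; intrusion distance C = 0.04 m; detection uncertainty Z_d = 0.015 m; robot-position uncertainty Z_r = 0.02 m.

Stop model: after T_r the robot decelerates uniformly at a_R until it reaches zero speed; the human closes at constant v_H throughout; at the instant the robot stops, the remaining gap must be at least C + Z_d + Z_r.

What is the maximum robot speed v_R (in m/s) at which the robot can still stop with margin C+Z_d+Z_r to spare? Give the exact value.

v_R_max = 39/20 m/s = 1.9500 m/s

collect terms ⇒ (1/5)·v_R² + (51/50)·v_R + (-5499/2000) = 0
  disc = (51/50)² − 4·(1/5)·(-5499/2000) = 81/25 ; √disc = 9/5
  v_R = (−(51/50) + 9/5) / (2·(1/5)) = 39/20 m/s
check:
stop time T_s = (39/20)/(5/2) = 0.7800 s
robot covers v_R·T_r = 1.9500·0.3000 = 0.5850 m before braking
braking distance = 1.9500²/(2·2.5000) = 0.7605 m
human over T_r+T_s: 1.8000·(0.3000+0.7800) = 1.9440 m
C+Z_d+Z_r = 0.0400+0.0150+0.0200 = 0.0750 m
sum ≈ 0.5850+0.7605+1.9440+0.0750 ≈ 3.3645 m = S ✓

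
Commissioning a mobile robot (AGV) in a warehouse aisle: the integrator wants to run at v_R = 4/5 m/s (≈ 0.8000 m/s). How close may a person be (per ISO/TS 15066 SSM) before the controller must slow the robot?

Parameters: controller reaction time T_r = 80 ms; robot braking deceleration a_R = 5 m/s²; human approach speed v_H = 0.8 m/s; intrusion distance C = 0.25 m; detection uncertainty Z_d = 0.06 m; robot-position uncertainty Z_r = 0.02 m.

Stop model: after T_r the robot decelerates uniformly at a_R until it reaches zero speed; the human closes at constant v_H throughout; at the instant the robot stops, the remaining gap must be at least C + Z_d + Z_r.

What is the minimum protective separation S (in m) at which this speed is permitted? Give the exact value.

S_min = 13/20 m = 0.6500 m

T_s = v_R/a_R = (4/5)/5 = 0.1600 s
robot covers v_R·T_r = 0.8000·0.0800 = 0.0640 m before braking
braking distance = 0.8000²/(2·5.0000) = 0.0640 m
human over T_r+T_s: 0.8000·(0.0800+0.1600) = 0.1920 m
residual clearance needed = 0.2500+0.0600+0.0200 = 0.3300 m
S_min ≈ 0.0640+0.0640+0.1920+0.3300  ⇒  S_min = 13/20 m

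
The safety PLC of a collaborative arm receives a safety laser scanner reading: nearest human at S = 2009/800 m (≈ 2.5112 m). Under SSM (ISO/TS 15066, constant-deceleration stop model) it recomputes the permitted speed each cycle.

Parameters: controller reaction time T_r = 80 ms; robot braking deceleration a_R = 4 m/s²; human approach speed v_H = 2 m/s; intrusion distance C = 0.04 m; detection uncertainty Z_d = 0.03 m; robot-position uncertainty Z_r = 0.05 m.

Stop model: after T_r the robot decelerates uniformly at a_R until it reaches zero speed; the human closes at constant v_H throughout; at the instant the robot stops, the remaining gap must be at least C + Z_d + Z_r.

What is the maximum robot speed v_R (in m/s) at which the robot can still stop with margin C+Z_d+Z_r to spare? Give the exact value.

quadratic (1/8)·v² + (29/50)·v + (-357/160) = 0
  disc = (29/50)² − 4·(1/8)·(-357/160) = 58081/40000 ; √disc = 241/200
  v_R = (−(29/50) + 241/200) / (2·(1/8)) = 5/2 m/s
check:
stop time T_s = (5/2)/4 = 0.6250 s
robot in T_r: 2.5000·0.0800 = 0.2000 m
robot under decel: 2.5000²/(2·4.0000) = 0.7812 m
human closes 2.0000·0.7050 = 1.4100 m
margins: 0.0400+0.0300+0.0500 = 0.1200 m
sum ≈ 0.2000+0.7812+1.4100+0.1200 ≈ 2.5112 m = S ✓

v_R_max = 5/2 m/s = 2.5000 m/s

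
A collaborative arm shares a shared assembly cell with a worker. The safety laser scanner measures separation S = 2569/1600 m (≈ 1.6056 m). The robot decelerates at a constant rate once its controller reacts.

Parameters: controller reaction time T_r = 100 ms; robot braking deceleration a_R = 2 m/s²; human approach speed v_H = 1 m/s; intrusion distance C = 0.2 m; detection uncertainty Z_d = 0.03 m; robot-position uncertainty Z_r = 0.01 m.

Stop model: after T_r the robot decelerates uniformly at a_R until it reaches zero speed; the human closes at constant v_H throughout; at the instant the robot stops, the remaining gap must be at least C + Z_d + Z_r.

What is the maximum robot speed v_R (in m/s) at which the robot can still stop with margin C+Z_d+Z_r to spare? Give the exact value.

at the boundary: (1/4)·v² + (3/5)·v + (-81/64) = 0
  disc = (3/5)² − 4·(1/4)·(-81/64) = 2601/1600 ; √disc = 51/40
  v_R = (−(3/5) + 51/40) / (2·(1/4)) = 27/20 m/s
check:
braking lasts T_s = (27/20)/2 = 0.6750 s
reaction-phase robot travel = 1.3500·0.1000 = 0.1350 m
robot covers 1.3500·0.6750 − ½·2.0000·0.6750² = 0.4556 m while stopping
human closes 1.0000·0.7750 = 0.7750 m
residual clearance needed = 0.2000+0.0300+0.0100 = 0.2400 m
sum ≈ 0.1350+0.4556+0.7750+0.2400 ≈ 1.6056 m = S ✓

v_R_max = 27/20 m/s = 1.3500 m/s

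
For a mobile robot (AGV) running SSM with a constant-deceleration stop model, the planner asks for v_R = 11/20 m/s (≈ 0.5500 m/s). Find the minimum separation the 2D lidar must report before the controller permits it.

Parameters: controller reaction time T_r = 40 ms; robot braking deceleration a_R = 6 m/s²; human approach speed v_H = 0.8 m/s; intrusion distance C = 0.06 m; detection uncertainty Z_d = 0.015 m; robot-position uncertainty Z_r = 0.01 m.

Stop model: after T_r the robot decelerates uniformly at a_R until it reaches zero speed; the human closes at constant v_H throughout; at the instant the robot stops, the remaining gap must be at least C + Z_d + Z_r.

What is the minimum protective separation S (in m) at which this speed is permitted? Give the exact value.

S_min = 5701/24000 m = 0.2375 m

T_s = v_R/a_R = (11/20)/6 = 0.0917 s
robot covers v_R·T_r = 0.5500·0.0400 = 0.0220 m before braking
robot covers 0.5500·0.0917 − ½·6.0000·0.0917² = 0.0252 m while stopping
person approaches 0.8000·(0.0400+0.0917) = 0.1053 m
C+Z_d+Z_r = 0.0600+0.0150+0.0100 = 0.0850 m
S_min ≈ 0.0220+0.0252+0.1053+0.0850  ⇒  S_min = 5701/24000 m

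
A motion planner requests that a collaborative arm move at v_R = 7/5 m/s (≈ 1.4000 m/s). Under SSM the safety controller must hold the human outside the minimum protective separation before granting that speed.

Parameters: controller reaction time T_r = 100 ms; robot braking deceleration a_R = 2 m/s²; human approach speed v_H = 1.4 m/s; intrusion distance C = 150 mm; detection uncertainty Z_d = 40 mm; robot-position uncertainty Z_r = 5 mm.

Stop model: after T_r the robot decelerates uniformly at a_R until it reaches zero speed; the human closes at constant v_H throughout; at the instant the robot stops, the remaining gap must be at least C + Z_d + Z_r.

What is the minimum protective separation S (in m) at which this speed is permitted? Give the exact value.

S_min = 389/200 m = 1.9450 m

stop time T_s = (7/5)/2 = 0.7000 s
robot covers v_R·T_r = 1.4000·0.1000 = 0.1400 m before braking
braking distance = 1.4000²/(2·2.0000) = 0.4900 m
human over T_r+T_s: 1.4000·(0.1000+0.7000) = 1.1200 m
C+Z_d+Z_r = 0.1500+0.0400+0.0050 = 0.1950 m
S_min ≈ 0.1400+0.4900+1.1200+0.1950  ⇒  S_min = 389/200 m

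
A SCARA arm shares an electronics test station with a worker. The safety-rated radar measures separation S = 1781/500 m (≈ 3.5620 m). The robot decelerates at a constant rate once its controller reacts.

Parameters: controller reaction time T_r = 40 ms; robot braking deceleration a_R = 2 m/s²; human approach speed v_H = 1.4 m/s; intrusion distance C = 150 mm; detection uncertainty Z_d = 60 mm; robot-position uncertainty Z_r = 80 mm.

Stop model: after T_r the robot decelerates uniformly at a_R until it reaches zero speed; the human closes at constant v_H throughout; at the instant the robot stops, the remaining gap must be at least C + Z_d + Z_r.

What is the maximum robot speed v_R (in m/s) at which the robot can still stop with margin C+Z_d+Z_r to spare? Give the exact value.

quadratic (1/4)·v² + (37/50)·v + (-402/125) = 0
  disc = (37/50)² − 4·(1/4)·(-402/125) = 9409/2500 ; √disc = 97/50
  v_R = (−(37/50) + 97/50) / (2·(1/4)) = 12/5 m/s
check:
braking lasts T_s = (12/5)/2 = 1.2000 s
robot in T_r: 2.4000·0.0400 = 0.0960 m
robot under decel: 2.4000²/(2·2.0000) = 1.4400 m
human over T_r+T_s: 1.4000·(0.0400+1.2000) = 1.7360 m
C+Z_d+Z_r = 0.1500+0.0600+0.0800 = 0.2900 m
sum ≈ 0.0960+1.4400+1.7360+0.2900 ≈ 3.5620 m = S ✓

v_R_max = 12/5 m/s = 2.4000 m/s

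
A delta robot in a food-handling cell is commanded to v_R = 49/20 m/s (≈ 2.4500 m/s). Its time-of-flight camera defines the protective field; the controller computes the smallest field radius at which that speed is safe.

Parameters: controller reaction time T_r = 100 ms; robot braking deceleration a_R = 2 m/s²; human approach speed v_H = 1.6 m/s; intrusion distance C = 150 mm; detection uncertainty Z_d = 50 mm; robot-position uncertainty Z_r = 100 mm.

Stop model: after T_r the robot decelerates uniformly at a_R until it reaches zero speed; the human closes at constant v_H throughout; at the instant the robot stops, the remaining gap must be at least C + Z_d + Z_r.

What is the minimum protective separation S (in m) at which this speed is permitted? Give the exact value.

braking lasts T_s = (49/20)/2 = 1.2250 s
reaction-phase robot travel = 2.4500·0.1000 = 0.2450 m
robot under decel: 2.4500²/(2·2.0000) = 1.5006 m
person approaches 1.6000·(0.1000+1.2250) = 2.1200 m
C+Z_d+Z_r = 0.1500+0.0500+0.1000 = 0.3000 m
S_min ≈ 0.2450+1.5006+2.1200+0.3000  ⇒  S_min = 1333/320 m

S_min = 1333/320 m = 4.1656 m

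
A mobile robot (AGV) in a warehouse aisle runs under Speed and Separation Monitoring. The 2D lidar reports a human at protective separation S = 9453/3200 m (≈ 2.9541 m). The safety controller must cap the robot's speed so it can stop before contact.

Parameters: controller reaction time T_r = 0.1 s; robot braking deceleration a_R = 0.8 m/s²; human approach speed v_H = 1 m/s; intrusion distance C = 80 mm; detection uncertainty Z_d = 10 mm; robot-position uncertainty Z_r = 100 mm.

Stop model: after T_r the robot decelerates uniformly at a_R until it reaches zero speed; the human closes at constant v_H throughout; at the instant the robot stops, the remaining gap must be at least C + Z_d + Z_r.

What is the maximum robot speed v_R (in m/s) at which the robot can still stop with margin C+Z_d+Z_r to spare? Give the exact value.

v_R_max = 5/4 m/s = 1.2500 m/s

quadratic (5/8)·v² + (27/20)·v + (-341/128) = 0
  disc = (27/20)² − 4·(5/8)·(-341/128) = 54289/6400 ; √disc = 233/80
  v_R = (−(27/20) + 233/80) / (2·(5/8)) = 5/4 m/s
check:
stop time T_s = (5/4)/(4/5) = 1.5625 s
robot in T_r: 1.2500·0.1000 = 0.1250 m
robot under decel: 1.2500²/(2·0.8000) = 0.9766 m
person approaches 1.0000·(0.1000+1.5625) = 1.6625 m
C+Z_d+Z_r = 0.0800+0.0100+0.1000 = 0.1900 m
sum ≈ 0.1250+0.9766+1.6625+0.1900 ≈ 2.9541 m = S ✓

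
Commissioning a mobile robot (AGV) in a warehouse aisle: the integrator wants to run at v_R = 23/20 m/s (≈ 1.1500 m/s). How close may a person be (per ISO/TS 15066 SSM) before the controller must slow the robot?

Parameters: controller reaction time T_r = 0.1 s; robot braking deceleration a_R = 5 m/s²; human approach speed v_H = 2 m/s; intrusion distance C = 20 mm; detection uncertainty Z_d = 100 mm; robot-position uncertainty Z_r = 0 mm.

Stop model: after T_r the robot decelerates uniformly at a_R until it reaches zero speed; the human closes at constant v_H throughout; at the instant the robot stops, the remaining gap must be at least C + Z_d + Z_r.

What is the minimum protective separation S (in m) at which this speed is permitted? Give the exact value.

braking lasts T_s = (23/20)/5 = 0.2300 s
robot in T_r: 1.1500·0.1000 = 0.1150 m
braking distance = 1.1500²/(2·5.0000) = 0.1323 m
person approaches 2.0000·(0.1000+0.2300) = 0.6600 m
residual clearance needed = 0.0200+0.1000+0.0000 = 0.1200 m
S_min ≈ 0.1150+0.1323+0.6600+0.1200  ⇒  S_min = 4109/4000 m

S_min = 4109/4000 m = 1.0272 m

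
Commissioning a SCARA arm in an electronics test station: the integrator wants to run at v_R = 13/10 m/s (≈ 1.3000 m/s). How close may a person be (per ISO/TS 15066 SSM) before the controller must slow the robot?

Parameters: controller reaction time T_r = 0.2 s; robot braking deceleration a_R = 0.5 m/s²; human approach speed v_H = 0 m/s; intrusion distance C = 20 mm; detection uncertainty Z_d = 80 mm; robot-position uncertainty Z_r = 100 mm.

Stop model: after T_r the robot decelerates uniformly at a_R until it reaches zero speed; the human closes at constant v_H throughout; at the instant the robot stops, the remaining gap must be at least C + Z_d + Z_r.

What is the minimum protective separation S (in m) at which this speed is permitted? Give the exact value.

braking lasts T_s = (13/10)/(1/2) = 2.6000 s
robot covers v_R·T_r = 1.3000·0.2000 = 0.2600 m before braking
robot under decel: 1.3000²/(2·0.5000) = 1.6900 m
human closes 0.0000·2.8000 = 0.0000 m
residual clearance needed = 0.0200+0.0800+0.1000 = 0.2000 m
S_min ≈ 0.2600+1.6900+0.0000+0.2000  ⇒  S_min = 43/20 m

S_min = 43/20 m = 2.1500 m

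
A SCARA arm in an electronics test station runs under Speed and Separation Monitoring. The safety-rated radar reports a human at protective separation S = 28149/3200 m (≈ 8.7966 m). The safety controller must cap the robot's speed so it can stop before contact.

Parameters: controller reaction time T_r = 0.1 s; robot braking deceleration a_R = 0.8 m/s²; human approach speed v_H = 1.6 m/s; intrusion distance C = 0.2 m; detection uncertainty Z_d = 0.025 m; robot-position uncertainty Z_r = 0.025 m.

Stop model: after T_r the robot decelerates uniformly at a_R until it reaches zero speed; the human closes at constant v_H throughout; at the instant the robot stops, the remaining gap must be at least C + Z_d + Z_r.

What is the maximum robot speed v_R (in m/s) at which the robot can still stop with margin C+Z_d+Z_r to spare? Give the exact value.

v_R_max = 47/20 m/s = 2.3500 m/s

collect terms ⇒ (5/8)·v_R² + (21/10)·v_R + (-26837/3200) = 0
  disc = (21/10)² − 4·(5/8)·(-26837/3200) = 162409/6400 ; √disc = 403/80
  v_R = (−(21/10) + 403/80) / (2·(5/8)) = 47/20 m/s
check:
stop time T_s = (47/20)/(4/5) = 2.9375 s
robot in T_r: 2.3500·0.1000 = 0.2350 m
robot under decel: 2.3500²/(2·0.8000) = 3.4516 m
human over T_r+T_s: 1.6000·(0.1000+2.9375) = 4.8600 m
C+Z_d+Z_r = 0.2000+0.0250+0.0250 = 0.2500 m
sum ≈ 0.2350+3.4516+4.8600+0.2500 ≈ 8.7966 m = S ✓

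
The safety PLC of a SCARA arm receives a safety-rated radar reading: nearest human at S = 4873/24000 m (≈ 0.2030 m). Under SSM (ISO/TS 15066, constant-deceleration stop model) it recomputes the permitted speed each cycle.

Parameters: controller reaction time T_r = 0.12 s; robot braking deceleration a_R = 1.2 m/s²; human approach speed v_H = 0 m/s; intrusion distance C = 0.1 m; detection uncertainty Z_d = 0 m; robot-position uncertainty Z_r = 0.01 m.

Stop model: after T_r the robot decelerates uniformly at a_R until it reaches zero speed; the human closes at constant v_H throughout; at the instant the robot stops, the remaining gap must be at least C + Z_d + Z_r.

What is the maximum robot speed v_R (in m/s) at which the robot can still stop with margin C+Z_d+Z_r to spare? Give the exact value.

v_R_max = 7/20 m/s = 0.3500 m/s

at the boundary: (5/12)·v² + (3/25)·v + (-2233/24000) = 0
  disc = (3/25)² − 4·(5/12)·(-2233/24000) = 61009/360000 ; √disc = 247/600
  v_R = (−(3/25) + 247/600) / (2·(5/12)) = 7/20 m/s
check:
stop time T_s = (7/20)/(6/5) = 0.2917 s
robot in T_r: 0.3500·0.1200 = 0.0420 m
robot covers 0.3500·0.2917 − ½·1.2000·0.2917² = 0.0510 m while stopping
person approaches 0.0000·(0.1200+0.2917) = 0.0000 m
margins: 0.1000+0.0000+0.0100 = 0.1100 m
sum ≈ 0.0420+0.0510+0.0000+0.1100 ≈ 0.2030 m = S ✓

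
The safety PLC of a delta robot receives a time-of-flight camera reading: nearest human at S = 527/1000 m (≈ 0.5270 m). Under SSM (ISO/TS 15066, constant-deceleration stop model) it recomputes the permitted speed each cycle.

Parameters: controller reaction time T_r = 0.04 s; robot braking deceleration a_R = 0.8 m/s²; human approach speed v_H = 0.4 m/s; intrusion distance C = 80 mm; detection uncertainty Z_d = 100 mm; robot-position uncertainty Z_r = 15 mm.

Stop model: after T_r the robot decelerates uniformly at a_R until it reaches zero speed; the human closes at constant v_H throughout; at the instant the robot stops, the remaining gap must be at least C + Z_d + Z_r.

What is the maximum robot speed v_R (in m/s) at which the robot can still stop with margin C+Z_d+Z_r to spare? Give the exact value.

quadratic (5/8)·v² + (27/50)·v + (-79/250) = 0
  disc = (27/50)² − 4·(5/8)·(-79/250) = 676/625 ; √disc = 26/25
  v_R = (−(27/50) + 26/25) / (2·(5/8)) = 2/5 m/s
check:
T_s = v_R/a_R = (2/5)/(4/5) = 0.5000 s
robot covers v_R·T_r = 0.4000·0.0400 = 0.0160 m before braking
braking distance = 0.4000²/(2·0.8000) = 0.1000 m
person approaches 0.4000·(0.0400+0.5000) = 0.2160 m
residual clearance needed = 0.0800+0.1000+0.0150 = 0.1950 m
sum ≈ 0.0160+0.1000+0.2160+0.1950 ≈ 0.5270 m = S ✓

v_R_max = 2/5 m/s = 0.4000 m/s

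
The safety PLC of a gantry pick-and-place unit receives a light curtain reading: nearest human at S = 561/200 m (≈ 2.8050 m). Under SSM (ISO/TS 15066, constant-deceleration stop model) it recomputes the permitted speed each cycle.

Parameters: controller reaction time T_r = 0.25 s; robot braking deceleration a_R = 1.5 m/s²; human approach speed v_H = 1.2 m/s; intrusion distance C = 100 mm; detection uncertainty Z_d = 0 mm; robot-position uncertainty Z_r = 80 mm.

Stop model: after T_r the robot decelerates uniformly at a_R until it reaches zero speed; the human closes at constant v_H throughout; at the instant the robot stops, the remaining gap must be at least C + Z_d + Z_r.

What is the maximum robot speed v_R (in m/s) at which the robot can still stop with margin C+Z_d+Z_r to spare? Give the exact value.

v_R_max = 3/2 m/s = 1.5000 m/s

quadratic (1/3)·v² + (21/20)·v + (-93/40) = 0
  disc = (21/20)² − 4·(1/3)·(-93/40) = 1681/400 ; √disc = 41/20
  v_R = (−(21/20) + 41/20) / (2·(1/3)) = 3/2 m/s
check:
stop time T_s = (3/2)/(3/2) = 1.0000 s
reaction-phase robot travel = 1.5000·0.2500 = 0.3750 m
robot under decel: 1.5000²/(2·1.5000) = 0.7500 m
human over T_r+T_s: 1.2000·(0.2500+1.0000) = 1.5000 m
residual clearance needed = 0.1000+0.0000+0.0800 = 0.1800 m
sum ≈ 0.3750+0.7500+1.5000+0.1800 ≈ 2.8050 m = S ✓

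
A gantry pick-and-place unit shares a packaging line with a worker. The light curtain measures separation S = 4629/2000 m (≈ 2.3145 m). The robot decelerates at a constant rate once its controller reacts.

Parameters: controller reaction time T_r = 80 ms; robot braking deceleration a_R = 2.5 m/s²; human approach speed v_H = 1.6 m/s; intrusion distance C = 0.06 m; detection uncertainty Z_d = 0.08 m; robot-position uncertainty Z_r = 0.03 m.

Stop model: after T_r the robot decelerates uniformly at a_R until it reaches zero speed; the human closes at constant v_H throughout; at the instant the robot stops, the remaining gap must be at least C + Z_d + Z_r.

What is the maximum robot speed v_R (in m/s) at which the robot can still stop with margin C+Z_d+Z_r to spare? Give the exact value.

v_R_max = 37/20 m/s = 1.8500 m/s

quadratic (1/5)·v² + (18/25)·v + (-4033/2000) = 0
  disc = (18/25)² − 4·(1/5)·(-4033/2000) = 5329/2500 ; √disc = 73/50
  v_R = (−(18/25) + 73/50) / (2·(1/5)) = 37/20 m/s
check:
stop time T_s = (37/20)/(5/2) = 0.7400 s
robot covers v_R·T_r = 1.8500·0.0800 = 0.1480 m before braking
robot covers 1.8500·0.7400 − ½·2.5000·0.7400² = 0.6845 m while stopping
human closes 1.6000·0.8200 = 1.3120 m
residual clearance needed = 0.0600+0.0800+0.0300 = 0.1700 m
sum ≈ 0.1480+0.6845+1.3120+0.1700 ≈ 2.3145 m = S ✓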